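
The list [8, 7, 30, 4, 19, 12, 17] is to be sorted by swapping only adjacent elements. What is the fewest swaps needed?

9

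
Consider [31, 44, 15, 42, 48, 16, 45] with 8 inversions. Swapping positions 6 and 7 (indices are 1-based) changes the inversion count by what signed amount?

+1

Positions 6 and 7 hold 16 and 45; after swapping, the array is [31, 44, 15, 42, 48, 45, 16].
Sweep left to right; for each value list the smaller values that follow it:
31: 2
44: 3
15: 0
42: 1
48: 2
45: 1
16: 0
Sum: 2 + 3 + 0 + 1 + 2 + 1 + 0 = 9
Change: 9 − 8 = +1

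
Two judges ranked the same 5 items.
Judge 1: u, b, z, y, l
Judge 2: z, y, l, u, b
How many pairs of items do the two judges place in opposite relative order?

Assign each item its position (1..5) in the first ordering, then rewrite the second ordering as that position sequence:
positions: u→1, b→2, z→3, y→4, l→5
second ordering as positions: [3, 4, 5, 1, 2]
Discordant pairs = inversions in this position sequence.
3: 1, 2 → 2
4: 1, 2 → 2
5: 1, 2 → 2
1: 0
2: 0
Total: 2 + 2 + 2 + 0 + 0 = 6

6 discordant pairs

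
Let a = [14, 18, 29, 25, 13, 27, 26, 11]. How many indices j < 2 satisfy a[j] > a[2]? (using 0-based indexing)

The element at index 2 is 29.
Elements before it: 14, 18
None of them are larger than 29.

0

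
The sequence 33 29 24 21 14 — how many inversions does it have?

10

Listing every pair i<j with a[i]>a[j] (using 0-based positions):
(0,1): 33 > 29
(0,2): 33 > 24
(0,3): 33 > 21
(0,4): 33 > 14
(1,2): 29 > 24
(1,3): 29 > 21
(1,4): 29 > 14
(2,3): 24 > 21
(2,4): 24 > 14
(3,4): 21 > 14
That's 10 pairs.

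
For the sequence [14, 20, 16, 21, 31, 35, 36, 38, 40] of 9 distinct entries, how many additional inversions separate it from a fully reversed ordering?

Maximum inversions for 9 distinct elements is C(9, 2) = 9·8/2 = 36.
Current inversions — for each element, count later smaller elements:
14: 0
20: 1
16: 0
21: 0
31: 0
35: 0
36: 0
38: 0
40: 0
Current total: 0 + 1 + 0 + 0 + 0 + 0 + 0 + 0 + 0 = 1
Shortfall: 36 − 1 = 35

35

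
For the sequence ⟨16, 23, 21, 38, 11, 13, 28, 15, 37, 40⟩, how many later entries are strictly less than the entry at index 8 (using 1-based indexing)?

0 such elements

The element at index 8 is 15.
Elements after it: 37, 40
None of them are smaller than 15.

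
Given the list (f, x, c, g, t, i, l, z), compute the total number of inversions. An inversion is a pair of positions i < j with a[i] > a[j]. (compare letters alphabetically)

Inversions: 8

For each element, count later entries that are smaller:
f: 1
x: 5
c: 0
g: 0
t: 2
i: 0
l: 0
z: 0
Sum: 1 + 5 + 0 + 0 + 2 + 0 + 0 + 0 = 8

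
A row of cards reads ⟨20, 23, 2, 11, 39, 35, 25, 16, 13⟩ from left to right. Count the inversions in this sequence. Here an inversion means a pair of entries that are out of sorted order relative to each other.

18

Element-by-element contributions:
20: 4
23: 4
2: 0
11: 0
39: 4
35: 3
25: 2
16: 1
13: 0
Sum: 4 + 4 + 0 + 0 + 4 + 3 + 2 + 1 + 0 = 18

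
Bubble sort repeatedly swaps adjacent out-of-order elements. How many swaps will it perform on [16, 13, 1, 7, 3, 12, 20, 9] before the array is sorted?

The minimum number of adjacent swaps to sort an array equals its inversion count, since every such swap removes exactly one inversion.
Count inversions — for each element, later elements that are smaller:
16: 13, 1, 7, 3, 12, 9 → 6
13: 1, 7, 3, 12, 9 → 5
1: none → 0
7: 3 → 1
3: none → 0
12: 9 → 1
20: 9 → 1
9: none → 0
Total inversions: 6 + 5 + 0 + 1 + 0 + 1 + 1 + 0 = 14

14 adjacent swaps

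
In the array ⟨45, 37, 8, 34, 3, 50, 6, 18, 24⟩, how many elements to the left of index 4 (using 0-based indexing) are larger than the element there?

The element at index 4 is 3.
Elements before it: 45, 37, 8, 34
Those larger than 3: 45, 37, 8, 34

4 such elements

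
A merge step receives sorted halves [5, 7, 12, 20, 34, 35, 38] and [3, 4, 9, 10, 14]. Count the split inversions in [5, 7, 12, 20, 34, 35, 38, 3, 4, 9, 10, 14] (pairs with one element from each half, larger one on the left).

Count, for every r in R, how many entries of L exceed r:
r = 3: 5, 7, 12, 20, 34, 35, 38 → 7
r = 4: 5, 7, 12, 20, 34, 35, 38 → 7
r = 9: 12, 20, 34, 35, 38 → 5
r = 10: 12, 20, 34, 35, 38 → 5
r = 14: 20, 34, 35, 38 → 4
Cross-inversions: 7 + 7 + 5 + 5 + 4 = 28

28 cross-inversions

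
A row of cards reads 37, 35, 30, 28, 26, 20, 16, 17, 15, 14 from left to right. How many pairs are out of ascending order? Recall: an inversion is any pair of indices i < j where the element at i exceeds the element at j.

Element-by-element contributions:
37 → 35, 30, 28, 26, 20, 16, 17, 15, 14 → 9
35 → 30, 28, 26, 20, 16, 17, 15, 14 → 8
30 → 28, 26, 20, 16, 17, 15, 14 → 7
28 → 26, 20, 16, 17, 15, 14 → 6
26 → 20, 16, 17, 15, 14 → 5
20 → 16, 17, 15, 14 → 4
16 → 15, 14 → 2
17 → 15, 14 → 2
15 → 14 → 1
14 → none → 0
Sum: 9 + 8 + 7 + 6 + 5 + 4 + 2 + 2 + 1 + 0 = 44

There are 44 inversions.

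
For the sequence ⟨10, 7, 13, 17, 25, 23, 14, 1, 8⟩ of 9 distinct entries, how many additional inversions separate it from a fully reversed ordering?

Maximum inversions for 9 distinct elements is C(9, 2) = 9·8/2 = 36.
Current inversions — for each element, count later smaller elements:
10: 3
7: 1
13: 2
17: 3
25: 4
23: 3
14: 2
1: 0
8: 0
Current total: 3 + 1 + 2 + 3 + 4 + 3 + 2 + 0 + 0 = 18
Shortfall: 36 − 18 = 18

18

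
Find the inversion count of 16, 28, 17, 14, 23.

Out-of-order index pairs (1-indexed):
(1,4): 16 > 14
(2,3): 28 > 17
(2,4): 28 > 14
(2,5): 28 > 23
(3,4): 17 > 14
That's 5 pairs.

5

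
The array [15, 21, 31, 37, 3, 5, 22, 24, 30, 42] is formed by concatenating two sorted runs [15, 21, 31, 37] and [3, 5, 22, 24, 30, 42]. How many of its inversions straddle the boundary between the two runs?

Count, for every r in R, how many entries of L exceed r:
r = 3: 15, 21, 31, 37 → 4
r = 5: 15, 21, 31, 37 → 4
r = 22: 31, 37 → 2
r = 24: 31, 37 → 2
r = 30: 31, 37 → 2
r = 42: none → 0
Cross-inversions: 4 + 4 + 2 + 2 + 2 + 0 = 14

14 split inversions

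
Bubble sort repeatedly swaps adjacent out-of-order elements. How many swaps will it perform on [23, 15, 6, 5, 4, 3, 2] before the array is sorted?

21

Minimum adjacent swaps = number of inversions (each swap of adjacent out-of-order elements removes one inversion and no swap can remove more).
Count inversions — for each element, later elements that are smaller:
23: 15, 6, 5, 4, 3, 2 → 6
15: 6, 5, 4, 3, 2 → 5
6: 5, 4, 3, 2 → 4
5: 4, 3, 2 → 3
4: 3, 2 → 2
3: 2 → 1
2: none → 0
Total inversions: 6 + 5 + 4 + 3 + 2 + 1 + 0 = 21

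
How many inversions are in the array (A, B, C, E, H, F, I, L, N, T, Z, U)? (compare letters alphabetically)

For each element, count later entries that are smaller:
A → none → 0
B → none → 0
C → none → 0
E → none → 0
H → F → 1
F → none → 0
I → none → 0
L → none → 0
N → none → 0
T → none → 0
Z → U → 1
U → none → 0
Sum: 0 + 0 + 0 + 0 + 1 + 0 + 0 + 0 + 0 + 0 + 1 + 0 = 2

2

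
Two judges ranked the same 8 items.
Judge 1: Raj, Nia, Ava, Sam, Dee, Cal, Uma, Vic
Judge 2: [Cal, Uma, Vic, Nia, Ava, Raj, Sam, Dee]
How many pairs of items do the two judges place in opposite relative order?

Assign each item its position (1..8) in the first ordering, then rewrite the second ordering as that position sequence:
positions: Raj→1, Nia→2, Ava→3, Sam→4, Dee→5, Cal→6, Uma→7, Vic→8
second ordering as positions: [6, 7, 8, 2, 3, 1, 4, 5]
Discordant pairs = inversions in this position sequence.
6: 2, 3, 1, 4, 5 → 5
7: 2, 3, 1, 4, 5 → 5
8: 2, 3, 1, 4, 5 → 5
2: 1 → 1
3: 1 → 1
1: 0
4: 0
5: 0
Total: 5 + 5 + 5 + 1 + 1 + 0 + 0 + 0 = 17

17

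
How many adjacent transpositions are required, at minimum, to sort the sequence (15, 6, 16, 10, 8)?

6

Each adjacent swap fixes exactly one inversion, so the minimum swap count equals the number of inversions.
Count inversions — for each element, later elements that are smaller:
15: 6, 10, 8 → 3
6: none → 0
16: 10, 8 → 2
10: 8 → 1
8: none → 0
Total inversions: 3 + 0 + 2 + 1 + 0 = 6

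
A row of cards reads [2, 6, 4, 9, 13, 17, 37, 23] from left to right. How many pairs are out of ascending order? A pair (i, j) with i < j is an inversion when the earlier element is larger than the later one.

For each element, count later entries that are smaller:
2 → none → 0
6 → 4 → 1
4 → none → 0
9 → none → 0
13 → none → 0
17 → none → 0
37 → 23 → 1
23 → none → 0
Sum: 0 + 1 + 0 + 0 + 0 + 0 + 1 + 0 = 2

2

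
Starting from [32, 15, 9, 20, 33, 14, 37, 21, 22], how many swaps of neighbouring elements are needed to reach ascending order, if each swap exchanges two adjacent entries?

Each adjacent swap fixes exactly one inversion, so the minimum swap count equals the number of inversions.
Count inversions — for each element, later elements that are smaller:
32: 15, 9, 20, 14, 21, 22 → 6
15: 9, 14 → 2
9: none → 0
20: 14 → 1
33: 14, 21, 22 → 3
14: none → 0
37: 21, 22 → 2
21: none → 0
22: none → 0
Total inversions: 6 + 2 + 0 + 1 + 3 + 0 + 2 + 0 + 0 = 14

14 adjacent swaps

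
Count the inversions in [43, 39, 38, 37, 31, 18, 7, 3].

28

Element-by-element contributions:
43: 7
39: 6
38: 5
37: 4
31: 3
18: 2
7: 1
3: 0
Sum: 7 + 6 + 5 + 4 + 3 + 2 + 1 + 0 = 28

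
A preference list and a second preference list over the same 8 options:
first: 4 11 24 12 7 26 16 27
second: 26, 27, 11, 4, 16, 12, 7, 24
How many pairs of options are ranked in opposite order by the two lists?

Assign each item its position (1..8) in the first ordering, then rewrite the second ordering as that position sequence:
positions: 4→1, 11→2, 24→3, 12→4, 7→5, 26→6, 16→7, 27→8
second ordering as positions: [6, 8, 2, 1, 7, 4, 5, 3]
Discordant pairs = inversions in this position sequence.
6: 2, 1, 4, 5, 3 → 5
8: 2, 1, 7, 4, 5, 3 → 6
2: 1 → 1
1: 0
7: 4, 5, 3 → 3
4: 3 → 1
5: 3 → 1
3: 0
Total: 5 + 6 + 1 + 0 + 3 + 1 + 1 + 0 = 17

17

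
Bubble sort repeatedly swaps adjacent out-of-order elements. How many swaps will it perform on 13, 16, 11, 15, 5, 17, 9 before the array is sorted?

Minimum adjacent swaps = number of inversions (each swap of adjacent out-of-order elements removes one inversion and no swap can remove more).
Count inversions — for each element, later elements that are smaller:
13: 11, 5, 9 → 3
16: 11, 15, 5, 9 → 4
11: 5, 9 → 2
15: 5, 9 → 2
5: none → 0
17: 9 → 1
9: none → 0
Total inversions: 3 + 4 + 2 + 2 + 0 + 1 + 0 = 12

Adjacent swaps: 12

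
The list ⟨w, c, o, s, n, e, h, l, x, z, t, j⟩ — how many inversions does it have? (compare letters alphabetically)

29 inversions

Sweep left to right; for each value list the smaller values that follow it:
w → c, o, s, n, e, h, l, t, j → 9
c → none → 0
o → n, e, h, l, j → 5
s → n, e, h, l, j → 5
n → e, h, l, j → 4
e → none → 0
h → none → 0
l → j → 1
x → t, j → 2
z → t, j → 2
t → j → 1
j → none → 0
Sum: 9 + 0 + 5 + 5 + 4 + 0 + 0 + 1 + 2 + 2 + 1 + 0 = 29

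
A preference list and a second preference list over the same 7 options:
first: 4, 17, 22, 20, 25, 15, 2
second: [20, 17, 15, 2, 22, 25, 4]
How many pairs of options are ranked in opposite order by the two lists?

12 pairs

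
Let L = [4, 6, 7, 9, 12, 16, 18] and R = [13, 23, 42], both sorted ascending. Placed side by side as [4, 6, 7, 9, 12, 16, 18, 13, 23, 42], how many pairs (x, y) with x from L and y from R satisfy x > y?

2

Take each right-half value and tally the left-half values above it:
r = 13: 16, 18 → 2
r = 23: none → 0
r = 42: none → 0
Cross-inversions: 2 + 0 + 0 = 2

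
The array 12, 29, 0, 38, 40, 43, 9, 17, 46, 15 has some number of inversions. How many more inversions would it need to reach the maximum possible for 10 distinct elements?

Maximum inversions for 10 distinct elements is C(10, 2) = 10·9/2 = 45.
Current inversions — for each element, count later smaller elements:
12: 2
29: 4
0: 0
38: 3
40: 3
43: 3
9: 0
17: 1
46: 1
15: 0
Current total: 2 + 4 + 0 + 3 + 3 + 3 + 0 + 1 + 1 + 0 = 17
Shortfall: 45 − 17 = 28

28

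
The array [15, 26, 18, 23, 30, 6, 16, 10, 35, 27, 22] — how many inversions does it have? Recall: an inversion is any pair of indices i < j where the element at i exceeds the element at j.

24

Sweep left to right; for each value list the smaller values that follow it:
15: 2
26: 6
18: 3
23: 4
30: 5
6: 0
16: 1
10: 0
35: 2
27: 1
22: 0
Sum: 2 + 6 + 3 + 4 + 5 + 0 + 1 + 0 + 2 + 1 + 0 = 24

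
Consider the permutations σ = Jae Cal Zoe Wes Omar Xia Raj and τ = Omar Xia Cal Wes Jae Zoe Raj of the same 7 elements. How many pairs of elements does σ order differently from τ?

Assign each item its position (1..7) in the first ordering, then rewrite the second ordering as that position sequence:
positions: Jae→1, Cal→2, Zoe→3, Wes→4, Omar→5, Xia→6, Raj→7
second ordering as positions: [5, 6, 2, 4, 1, 3, 7]
Discordant pairs = inversions in this position sequence.
5: 2, 4, 1, 3 → 4
6: 2, 4, 1, 3 → 4
2: 1 → 1
4: 1, 3 → 2
1: 0
3: 0
7: 0
Total: 4 + 4 + 1 + 2 + 0 + 0 + 0 = 11

11 discordant pairs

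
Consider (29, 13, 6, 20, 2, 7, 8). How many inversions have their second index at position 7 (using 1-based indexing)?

The element at index 7 is 8.
Elements before it: 29, 13, 6, 20, 2, 7
Those larger than 8: 29, 13, 20

3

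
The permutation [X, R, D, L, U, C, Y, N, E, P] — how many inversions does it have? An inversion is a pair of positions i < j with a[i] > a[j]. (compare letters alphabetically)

There are 25 out-of-order pairs.

Sweep left to right; for each value list the smaller values that follow it:
X → R, D, L, U, C, N, E, P → 8
R → D, L, C, N, E, P → 6
D → C → 1
L → C, E → 2
U → C, N, E, P → 4
C → none → 0
Y → N, E, P → 3
N → E → 1
E → none → 0
P → none → 0
Sum: 8 + 6 + 1 + 2 + 4 + 0 + 3 + 1 + 0 + 0 = 25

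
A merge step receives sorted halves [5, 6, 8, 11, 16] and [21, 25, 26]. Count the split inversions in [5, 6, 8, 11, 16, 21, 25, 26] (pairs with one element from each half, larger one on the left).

Count, for every r in R, how many entries of L exceed r:
r = 21: none → 0
r = 25: none → 0
r = 26: none → 0
Cross-inversions: 0 + 0 + 0 = 0

0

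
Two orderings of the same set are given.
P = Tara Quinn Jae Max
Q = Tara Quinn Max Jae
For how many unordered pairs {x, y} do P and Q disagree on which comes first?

1 disagreeing pair

Assign each item its position (1..4) in the first ordering, then rewrite the second ordering as that position sequence:
positions: Tara→1, Quinn→2, Jae→3, Max→4
second ordering as positions: [1, 2, 4, 3]
Discordant pairs = inversions in this position sequence.
1: 0
2: 0
4: 3 → 1
3: 0
Total: 0 + 0 + 1 + 0 = 1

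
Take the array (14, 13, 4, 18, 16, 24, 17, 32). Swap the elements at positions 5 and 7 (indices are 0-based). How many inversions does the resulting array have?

7 inversions

Positions 5 and 7 hold 24 and 32; after swapping, the array is [14, 13, 4, 18, 16, 32, 17, 24].
Sweep left to right; for each value list the smaller values that follow it:
14 → 13, 4 → 2
13 → 4 → 1
4 → none → 0
18 → 16, 17 → 2
16 → none → 0
32 → 17, 24 → 2
17 → none → 0
24 → none → 0
Sum: 2 + 1 + 0 + 2 + 0 + 2 + 0 + 0 = 7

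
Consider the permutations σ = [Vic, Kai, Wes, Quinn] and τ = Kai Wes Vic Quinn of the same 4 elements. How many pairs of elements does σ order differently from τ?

2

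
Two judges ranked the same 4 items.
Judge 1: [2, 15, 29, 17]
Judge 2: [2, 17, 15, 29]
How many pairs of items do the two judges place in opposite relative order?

2

Assign each item its position (1..4) in the first ordering, then rewrite the second ordering as that position sequence:
positions: 2→1, 15→2, 29→3, 17→4
second ordering as positions: [1, 4, 2, 3]
Discordant pairs = inversions in this position sequence.
1: 0
4: 2, 3 → 2
2: 0
3: 0
Total: 0 + 2 + 0 + 0 = 2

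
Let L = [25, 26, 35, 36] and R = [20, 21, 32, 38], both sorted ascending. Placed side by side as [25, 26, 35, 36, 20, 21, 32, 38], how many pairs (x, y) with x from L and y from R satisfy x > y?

Split inversions: 10

Count, for every r in R, how many entries of L exceed r:
r = 20: 25, 26, 35, 36 → 4
r = 21: 25, 26, 35, 36 → 4
r = 32: 35, 36 → 2
r = 38: none → 0
Cross-inversions: 4 + 4 + 2 + 0 = 10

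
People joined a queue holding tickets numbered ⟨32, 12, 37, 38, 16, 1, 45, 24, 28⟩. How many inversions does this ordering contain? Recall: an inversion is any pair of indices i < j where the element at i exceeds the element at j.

17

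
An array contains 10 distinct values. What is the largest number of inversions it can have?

45

The maximum occurs when the array is in strictly decreasing order: every one of the C(10, 2) pairs is inverted.
C(10, 2) = 10·9/2 = 45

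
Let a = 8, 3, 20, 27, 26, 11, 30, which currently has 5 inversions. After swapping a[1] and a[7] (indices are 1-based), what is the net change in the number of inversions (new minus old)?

Positions 1 and 7 hold 8 and 30; after swapping, the array is [30, 3, 20, 27, 26, 11, 8].
Element-by-element contributions:
30: 6
3: 0
20: 2
27: 3
26: 2
11: 1
8: 0
Sum: 6 + 0 + 2 + 3 + 2 + 1 + 0 = 14
Change: 14 − 5 = +9

+9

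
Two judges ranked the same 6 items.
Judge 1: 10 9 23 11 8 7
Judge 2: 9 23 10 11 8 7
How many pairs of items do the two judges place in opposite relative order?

There are 2 discordant pairs.

Assign each item its position (1..6) in the first ordering, then rewrite the second ordering as that position sequence:
positions: 10→1, 9→2, 23→3, 11→4, 8→5, 7→6
second ordering as positions: [2, 3, 1, 4, 5, 6]
Discordant pairs = inversions in this position sequence.
2: 1 → 1
3: 1 → 1
1: 0
4: 0
5: 0
6: 0
Total: 1 + 1 + 0 + 0 + 0 + 0 = 2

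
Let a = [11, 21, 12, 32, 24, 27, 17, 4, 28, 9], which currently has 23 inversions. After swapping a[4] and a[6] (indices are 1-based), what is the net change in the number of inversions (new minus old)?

-1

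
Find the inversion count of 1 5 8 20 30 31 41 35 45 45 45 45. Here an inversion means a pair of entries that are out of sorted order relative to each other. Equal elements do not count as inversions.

For each element, count later entries that are smaller:
1 → none → 0
5 → none → 0
8 → none → 0
20 → none → 0
30 → none → 0
31 → none → 0
41 → 35 → 1
35 → none → 0
45 → none → 0
45 → none → 0
45 → none → 0
45 → none → 0
Sum: 0 + 0 + 0 + 0 + 0 + 0 + 1 + 0 + 0 + 0 + 0 + 0 = 1

Out-of-order pairs: 1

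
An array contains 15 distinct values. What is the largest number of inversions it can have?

A reversed (strictly descending) arrangement makes every pair an inversion, giving C(15, 2) inversions.
C(15, 2) = 15·14/2 = 105

105 inversions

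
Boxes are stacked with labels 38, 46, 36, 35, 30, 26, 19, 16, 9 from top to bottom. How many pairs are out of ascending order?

Element-by-element contributions:
38: 7
46: 7
36: 6
35: 5
30: 4
26: 3
19: 2
16: 1
9: 0
Sum: 7 + 7 + 6 + 5 + 4 + 3 + 2 + 1 + 0 = 35

35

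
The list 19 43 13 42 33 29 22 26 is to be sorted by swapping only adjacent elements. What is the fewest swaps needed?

16 swaps

The minimum number of adjacent swaps to sort an array equals its inversion count, since every such swap removes exactly one inversion.
Count inversions — for each element, later elements that are smaller:
19: 13 → 1
43: 13, 42, 33, 29, 22, 26 → 6
13: none → 0
42: 33, 29, 22, 26 → 4
33: 29, 22, 26 → 3
29: 22, 26 → 2
22: none → 0
26: none → 0
Total inversions: 1 + 6 + 0 + 4 + 3 + 2 + 0 + 0 = 16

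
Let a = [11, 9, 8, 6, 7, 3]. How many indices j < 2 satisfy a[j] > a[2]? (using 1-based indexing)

1

The element at index 2 is 9.
Elements before it: 11
Those larger than 9: 11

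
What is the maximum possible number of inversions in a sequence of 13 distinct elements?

78 inversions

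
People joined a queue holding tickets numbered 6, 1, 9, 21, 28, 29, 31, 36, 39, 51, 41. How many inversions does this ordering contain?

Sweep left to right; for each value list the smaller values that follow it:
6: 1
1: 0
9: 0
21: 0
28: 0
29: 0
31: 0
36: 0
39: 0
51: 1
41: 0
Sum: 1 + 0 + 0 + 0 + 0 + 0 + 0 + 0 + 0 + 1 + 0 = 2

2 inversions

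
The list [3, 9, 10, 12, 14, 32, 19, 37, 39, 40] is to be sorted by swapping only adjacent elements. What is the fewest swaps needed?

1

The minimum number of adjacent swaps to sort an array equals its inversion count, since every such swap removes exactly one inversion.
Count inversions — for each element, later elements that are smaller:
3: none → 0
9: none → 0
10: none → 0
12: none → 0
14: none → 0
32: 19 → 1
19: none → 0
37: none → 0
39: none → 0
40: none → 0
Total inversions: 0 + 0 + 0 + 0 + 0 + 1 + 0 + 0 + 0 + 0 = 1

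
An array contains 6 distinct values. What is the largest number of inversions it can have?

15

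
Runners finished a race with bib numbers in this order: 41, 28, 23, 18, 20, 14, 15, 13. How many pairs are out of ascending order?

Sweep left to right; for each value list the smaller values that follow it:
41 → 28, 23, 18, 20, 14, 15, 13 → 7
28 → 23, 18, 20, 14, 15, 13 → 6
23 → 18, 20, 14, 15, 13 → 5
18 → 14, 15, 13 → 3
20 → 14, 15, 13 → 3
14 → 13 → 1
15 → 13 → 1
13 → none → 0
Sum: 7 + 6 + 5 + 3 + 3 + 1 + 1 + 0 = 26

26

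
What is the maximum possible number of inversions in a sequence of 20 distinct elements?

The maximum occurs when the array is in strictly decreasing order: every one of the C(20, 2) pairs is inverted.
C(20, 2) = 20·19/2 = 190

190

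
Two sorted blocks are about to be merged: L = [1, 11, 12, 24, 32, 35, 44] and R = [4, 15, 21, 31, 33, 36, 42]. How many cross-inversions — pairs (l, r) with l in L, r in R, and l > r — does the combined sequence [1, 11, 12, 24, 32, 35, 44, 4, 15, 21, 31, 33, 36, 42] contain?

For each element r of the right run, count left-run elements greater than r:
r = 4: 11, 12, 24, 32, 35, 44 → 6
r = 15: 24, 32, 35, 44 → 4
r = 21: 24, 32, 35, 44 → 4
r = 31: 32, 35, 44 → 3
r = 33: 35, 44 → 2
r = 36: 44 → 1
r = 42: 44 → 1
Cross-inversions: 6 + 4 + 4 + 3 + 2 + 1 + 1 = 21

There are 21 cross-inversions.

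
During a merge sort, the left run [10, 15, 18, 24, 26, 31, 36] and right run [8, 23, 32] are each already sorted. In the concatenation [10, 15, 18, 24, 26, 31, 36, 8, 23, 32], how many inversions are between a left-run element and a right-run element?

12 cross-inversions

Count, for every r in R, how many entries of L exceed r:
r = 8: 10, 15, 18, 24, 26, 31, 36 → 7
r = 23: 24, 26, 31, 36 → 4
r = 32: 36 → 1
Cross-inversions: 7 + 4 + 1 = 12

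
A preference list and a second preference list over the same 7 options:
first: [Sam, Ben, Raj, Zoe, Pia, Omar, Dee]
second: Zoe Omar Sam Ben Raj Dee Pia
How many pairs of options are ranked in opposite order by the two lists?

Pairs: 8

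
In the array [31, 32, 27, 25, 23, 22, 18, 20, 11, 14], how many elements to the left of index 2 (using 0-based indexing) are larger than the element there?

2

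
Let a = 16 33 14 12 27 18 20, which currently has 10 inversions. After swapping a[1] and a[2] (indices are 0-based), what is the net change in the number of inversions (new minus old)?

-1

Positions 1 and 2 hold 33 and 14; after swapping, the array is [16, 14, 33, 12, 27, 18, 20].
Sweep left to right; for each value list the smaller values that follow it:
16: 2
14: 1
33: 4
12: 0
27: 2
18: 0
20: 0
Sum: 2 + 1 + 4 + 0 + 2 + 0 + 0 = 9
Change: 9 − 10 = -1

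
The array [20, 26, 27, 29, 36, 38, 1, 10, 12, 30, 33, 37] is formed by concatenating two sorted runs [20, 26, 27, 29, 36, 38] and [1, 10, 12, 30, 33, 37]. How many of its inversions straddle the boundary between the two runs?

Take each right-half value and tally the left-half values above it:
r = 1: 20, 26, 27, 29, 36, 38 → 6
r = 10: 20, 26, 27, 29, 36, 38 → 6
r = 12: 20, 26, 27, 29, 36, 38 → 6
r = 30: 36, 38 → 2
r = 33: 36, 38 → 2
r = 37: 38 → 1
Cross-inversions: 6 + 6 + 6 + 2 + 2 + 1 = 23

23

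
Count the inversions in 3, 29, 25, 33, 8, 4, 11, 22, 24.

17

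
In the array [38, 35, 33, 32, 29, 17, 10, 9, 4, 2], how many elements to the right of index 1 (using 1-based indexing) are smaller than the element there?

The element at index 1 is 38.
Elements after it: 35, 33, 32, 29, 17, 10, 9, 4, 2
Those smaller than 38: 35, 33, 32, 29, 17, 10, 9, 4, 2

9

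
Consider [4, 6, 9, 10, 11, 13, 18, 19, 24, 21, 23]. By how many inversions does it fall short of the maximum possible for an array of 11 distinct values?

Maximum inversions for 11 distinct elements is C(11, 2) = 11·10/2 = 55.
Current inversions — for each element, count later smaller elements:
4: 0
6: 0
9: 0
10: 0
11: 0
13: 0
18: 0
19: 0
24: 2
21: 0
23: 0
Current total: 0 + 0 + 0 + 0 + 0 + 0 + 0 + 0 + 2 + 0 + 0 = 2
Shortfall: 55 − 2 = 53

53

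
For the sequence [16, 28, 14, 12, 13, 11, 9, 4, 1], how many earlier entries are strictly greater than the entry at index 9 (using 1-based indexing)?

The element at index 9 is 1.
Elements before it: 16, 28, 14, 12, 13, 11, 9, 4
Those larger than 1: 16, 28, 14, 12, 13, 11, 9, 4

8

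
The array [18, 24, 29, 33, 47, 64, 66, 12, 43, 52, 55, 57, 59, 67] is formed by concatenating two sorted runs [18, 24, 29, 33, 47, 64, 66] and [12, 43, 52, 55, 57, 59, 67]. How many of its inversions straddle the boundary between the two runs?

18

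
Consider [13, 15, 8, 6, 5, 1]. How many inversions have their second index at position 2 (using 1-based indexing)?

0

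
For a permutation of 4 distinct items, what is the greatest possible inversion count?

Inversions: 6

The maximum occurs when the array is in strictly decreasing order: every one of the C(4, 2) pairs is inverted.
C(4, 2) = 4·3/2 = 6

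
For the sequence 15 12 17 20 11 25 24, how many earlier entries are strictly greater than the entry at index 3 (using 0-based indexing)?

0 such elements

The element at index 3 is 20.
Elements before it: 15, 12, 17
None of them are larger than 20.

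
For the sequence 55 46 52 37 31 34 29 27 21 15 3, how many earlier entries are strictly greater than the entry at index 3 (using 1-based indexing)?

1

The element at index 3 is 52.
Elements before it: 55, 46
Those larger than 52: 55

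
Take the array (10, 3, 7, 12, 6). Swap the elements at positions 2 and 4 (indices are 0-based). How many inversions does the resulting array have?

4

Positions 2 and 4 hold 7 and 6; after swapping, the array is [10, 3, 6, 12, 7].
Sweep left to right; for each value list the smaller values that follow it:
10 → 3, 6, 7 → 3
3 → none → 0
6 → none → 0
12 → 7 → 1
7 → none → 0
Sum: 3 + 0 + 0 + 1 + 0 = 4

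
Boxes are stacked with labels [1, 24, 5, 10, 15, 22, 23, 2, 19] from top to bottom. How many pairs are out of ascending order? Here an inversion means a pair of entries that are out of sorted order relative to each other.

Sweep left to right; for each value list the smaller values that follow it:
1 → none → 0
24 → 5, 10, 15, 22, 23, 2, 19 → 7
5 → 2 → 1
10 → 2 → 1
15 → 2 → 1
22 → 2, 19 → 2
23 → 2, 19 → 2
2 → none → 0
19 → none → 0
Sum: 0 + 7 + 1 + 1 + 1 + 2 + 2 + 0 + 0 = 14

There are 14 out-of-order pairs.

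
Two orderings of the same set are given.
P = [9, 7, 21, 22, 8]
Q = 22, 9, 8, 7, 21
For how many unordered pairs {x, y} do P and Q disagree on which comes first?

Disagreeing pairs: 5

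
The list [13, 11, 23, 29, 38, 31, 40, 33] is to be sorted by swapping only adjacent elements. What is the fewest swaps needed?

There are 4 swaps.

Each adjacent swap fixes exactly one inversion, so the minimum swap count equals the number of inversions.
Count inversions — for each element, later elements that are smaller:
13: 11 → 1
11: none → 0
23: none → 0
29: none → 0
38: 31, 33 → 2
31: none → 0
40: 33 → 1
33: none → 0
Total inversions: 1 + 0 + 0 + 0 + 2 + 0 + 1 + 0 = 4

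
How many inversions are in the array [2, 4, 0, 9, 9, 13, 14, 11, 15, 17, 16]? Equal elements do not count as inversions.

5

Element-by-element contributions:
2 → 0 → 1
4 → 0 → 1
0 → none → 0
9 → none → 0
9 → none → 0
13 → 11 → 1
14 → 11 → 1
11 → none → 0
15 → none → 0
17 → 16 → 1
16 → none → 0
Sum: 1 + 1 + 0 + 0 + 0 + 1 + 1 + 0 + 0 + 1 + 0 = 5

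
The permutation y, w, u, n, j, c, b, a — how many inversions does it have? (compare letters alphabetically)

There are 28 inversions.

Element-by-element contributions:
y: 7
w: 6
u: 5
n: 4
j: 3
c: 2
b: 1
a: 0
Sum: 7 + 6 + 5 + 4 + 3 + 2 + 1 + 0 = 28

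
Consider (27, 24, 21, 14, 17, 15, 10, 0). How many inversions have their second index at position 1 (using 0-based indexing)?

The element at index 1 is 24.
Elements before it: 27
Those larger than 24: 27

1 such element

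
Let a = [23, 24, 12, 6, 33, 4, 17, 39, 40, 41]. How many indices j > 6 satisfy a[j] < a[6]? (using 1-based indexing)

The element at index 6 is 4.
Elements after it: 17, 39, 40, 41
None of them are smaller than 4.

0 such elements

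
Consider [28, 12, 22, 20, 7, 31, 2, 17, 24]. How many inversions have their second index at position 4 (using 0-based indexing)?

4

The element at index 4 is 7.
Elements before it: 28, 12, 22, 20
Those larger than 7: 28, 12, 22, 20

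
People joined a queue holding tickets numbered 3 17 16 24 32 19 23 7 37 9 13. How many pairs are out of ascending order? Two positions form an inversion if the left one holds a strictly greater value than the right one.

Sweep left to right; for each value list the smaller values that follow it:
3 → none → 0
17 → 16, 7, 9, 13 → 4
16 → 7, 9, 13 → 3
24 → 19, 23, 7, 9, 13 → 5
32 → 19, 23, 7, 9, 13 → 5
19 → 7, 9, 13 → 3
23 → 7, 9, 13 → 3
7 → none → 0
37 → 9, 13 → 2
9 → none → 0
13 → none → 0
Sum: 0 + 4 + 3 + 5 + 5 + 3 + 3 + 0 + 2 + 0 + 0 = 25

25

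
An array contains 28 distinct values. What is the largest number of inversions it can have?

378 inversions

The maximum occurs when the array is in strictly decreasing order: every one of the C(28, 2) pairs is inverted.
C(28, 2) = 28·27/2 = 378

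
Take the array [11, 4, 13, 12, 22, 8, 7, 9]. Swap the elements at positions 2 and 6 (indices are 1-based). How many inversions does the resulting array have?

Positions 2 and 6 hold 4 and 8; after swapping, the array is [11, 8, 13, 12, 22, 4, 7, 9].
Count, for each position, how many later elements it exceeds:
11: 4
8: 2
13: 4
12: 3
22: 3
4: 0
7: 0
9: 0
Sum: 4 + 2 + 4 + 3 + 3 + 0 + 0 + 0 = 16

Inversions: 16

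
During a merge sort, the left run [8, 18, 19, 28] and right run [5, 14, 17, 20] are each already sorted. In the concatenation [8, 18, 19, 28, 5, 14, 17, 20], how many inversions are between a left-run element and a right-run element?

11 cross-inversions

For each element r of the right run, count left-run elements greater than r:
r = 5: 8, 18, 19, 28 → 4
r = 14: 18, 19, 28 → 3
r = 17: 18, 19, 28 → 3
r = 20: 28 → 1
Cross-inversions: 4 + 3 + 3 + 1 = 11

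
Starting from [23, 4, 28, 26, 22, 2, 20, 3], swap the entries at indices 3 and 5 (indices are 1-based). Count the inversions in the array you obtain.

17 inversions

Positions 3 and 5 hold 28 and 22; after swapping, the array is [23, 4, 22, 26, 28, 2, 20, 3].
For each element, count later entries that are smaller:
23: 5
4: 2
22: 3
26: 3
28: 3
2: 0
20: 1
3: 0
Sum: 5 + 2 + 3 + 3 + 3 + 0 + 1 + 0 = 17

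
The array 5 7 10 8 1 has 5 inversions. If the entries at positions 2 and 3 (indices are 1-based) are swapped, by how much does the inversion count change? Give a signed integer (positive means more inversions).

+1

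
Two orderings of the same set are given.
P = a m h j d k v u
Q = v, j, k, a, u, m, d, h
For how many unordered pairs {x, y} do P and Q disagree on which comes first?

Assign each item its position (1..8) in the first ordering, then rewrite the second ordering as that position sequence:
positions: a→1, m→2, h→3, j→4, d→5, k→6, v→7, u→8
second ordering as positions: [7, 4, 6, 1, 8, 2, 5, 3]
Discordant pairs = inversions in this position sequence.
7: 4, 6, 1, 2, 5, 3 → 6
4: 1, 2, 3 → 3
6: 1, 2, 5, 3 → 4
1: 0
8: 2, 5, 3 → 3
2: 0
5: 3 → 1
3: 0
Total: 6 + 3 + 4 + 0 + 3 + 0 + 1 + 0 = 17

17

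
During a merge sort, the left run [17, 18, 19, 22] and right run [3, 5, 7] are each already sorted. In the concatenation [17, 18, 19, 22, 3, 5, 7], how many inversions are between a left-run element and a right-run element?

Split inversions: 12

Count, for every r in R, how many entries of L exceed r:
r = 3: 17, 18, 19, 22 → 4
r = 5: 17, 18, 19, 22 → 4
r = 7: 17, 18, 19, 22 → 4
Cross-inversions: 4 + 4 + 4 = 12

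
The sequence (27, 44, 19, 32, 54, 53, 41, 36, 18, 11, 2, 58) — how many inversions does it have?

38 inversions

For each element, count later entries that are smaller:
27: 4
44: 7
19: 3
32: 3
54: 6
53: 5
41: 4
36: 3
18: 2
11: 1
2: 0
58: 0
Sum: 4 + 7 + 3 + 3 + 6 + 5 + 4 + 3 + 2 + 1 + 0 + 0 = 38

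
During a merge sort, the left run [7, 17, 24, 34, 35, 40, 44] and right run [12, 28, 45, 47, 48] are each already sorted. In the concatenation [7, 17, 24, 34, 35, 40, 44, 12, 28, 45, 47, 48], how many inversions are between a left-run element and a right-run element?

Take each right-half value and tally the left-half values above it:
r = 12: 17, 24, 34, 35, 40, 44 → 6
r = 28: 34, 35, 40, 44 → 4
r = 45: none → 0
r = 47: none → 0
r = 48: none → 0
Cross-inversions: 6 + 4 + 0 + 0 + 0 = 10

10 cross-inversions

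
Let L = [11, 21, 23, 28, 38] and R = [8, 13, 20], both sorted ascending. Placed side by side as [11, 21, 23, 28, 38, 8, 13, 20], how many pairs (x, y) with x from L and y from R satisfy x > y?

Take each right-half value and tally the left-half values above it:
r = 8: 11, 21, 23, 28, 38 → 5
r = 13: 21, 23, 28, 38 → 4
r = 20: 21, 23, 28, 38 → 4
Cross-inversions: 5 + 4 + 4 = 13

13 split inversions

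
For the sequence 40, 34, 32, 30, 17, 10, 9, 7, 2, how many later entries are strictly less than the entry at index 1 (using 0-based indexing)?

7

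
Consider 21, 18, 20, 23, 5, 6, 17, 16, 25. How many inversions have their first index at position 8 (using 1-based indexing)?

0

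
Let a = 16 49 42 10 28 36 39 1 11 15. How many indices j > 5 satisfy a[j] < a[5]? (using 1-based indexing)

3

The element at index 5 is 28.
Elements after it: 36, 39, 1, 11, 15
Those smaller than 28: 1, 11, 15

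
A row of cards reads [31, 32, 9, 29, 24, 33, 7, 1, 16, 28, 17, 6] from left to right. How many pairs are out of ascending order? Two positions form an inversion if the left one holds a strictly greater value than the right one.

Count, for each position, how many later elements it exceeds:
31 → 9, 29, 24, 7, 1, 16, 28, 17, 6 → 9
32 → 9, 29, 24, 7, 1, 16, 28, 17, 6 → 9
9 → 7, 1, 6 → 3
29 → 24, 7, 1, 16, 28, 17, 6 → 7
24 → 7, 1, 16, 17, 6 → 5
33 → 7, 1, 16, 28, 17, 6 → 6
7 → 1, 6 → 2
1 → none → 0
16 → 6 → 1
28 → 17, 6 → 2
17 → 6 → 1
6 → none → 0
Sum: 9 + 9 + 3 + 7 + 5 + 6 + 2 + 0 + 1 + 2 + 1 + 0 = 45

45 inversions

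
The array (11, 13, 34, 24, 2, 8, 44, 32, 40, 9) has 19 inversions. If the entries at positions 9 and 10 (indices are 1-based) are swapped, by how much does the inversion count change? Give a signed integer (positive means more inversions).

Positions 9 and 10 hold 40 and 9; after swapping, the array is [11, 13, 34, 24, 2, 8, 44, 32, 9, 40].
Count, for each position, how many later elements it exceeds:
11 → 2, 8, 9 → 3
13 → 2, 8, 9 → 3
34 → 24, 2, 8, 32, 9 → 5
24 → 2, 8, 9 → 3
2 → none → 0
8 → none → 0
44 → 32, 9, 40 → 3
32 → 9 → 1
9 → none → 0
40 → none → 0
Sum: 3 + 3 + 5 + 3 + 0 + 0 + 3 + 1 + 0 + 0 = 18
Change: 18 − 19 = -1

-1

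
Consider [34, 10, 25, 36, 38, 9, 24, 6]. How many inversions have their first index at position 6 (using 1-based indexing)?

1

The element at index 6 is 9.
Elements after it: 24, 6
Those smaller than 9: 6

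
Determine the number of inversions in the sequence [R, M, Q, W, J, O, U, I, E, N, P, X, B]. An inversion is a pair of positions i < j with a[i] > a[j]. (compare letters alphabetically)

46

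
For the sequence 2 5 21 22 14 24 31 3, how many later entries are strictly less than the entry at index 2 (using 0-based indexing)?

2

The element at index 2 is 21.
Elements after it: 22, 14, 24, 31, 3
Those smaller than 21: 14, 3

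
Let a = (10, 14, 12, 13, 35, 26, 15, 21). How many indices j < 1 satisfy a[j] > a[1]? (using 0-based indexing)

0

The element at index 1 is 14.
Elements before it: 10
None of them are larger than 14.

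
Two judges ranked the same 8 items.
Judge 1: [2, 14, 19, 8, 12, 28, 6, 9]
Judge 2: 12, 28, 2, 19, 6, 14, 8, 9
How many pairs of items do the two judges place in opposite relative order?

Assign each item its position (1..8) in the first ordering, then rewrite the second ordering as that position sequence:
positions: 2→1, 14→2, 19→3, 8→4, 12→5, 28→6, 6→7, 9→8
second ordering as positions: [5, 6, 1, 3, 7, 2, 4, 8]
Discordant pairs = inversions in this position sequence.
5: 1, 3, 2, 4 → 4
6: 1, 3, 2, 4 → 4
1: 0
3: 2 → 1
7: 2, 4 → 2
2: 0
4: 0
8: 0
Total: 4 + 4 + 0 + 1 + 2 + 0 + 0 + 0 = 11

11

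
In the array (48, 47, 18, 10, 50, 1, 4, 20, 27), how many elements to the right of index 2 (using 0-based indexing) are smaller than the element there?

3

The element at index 2 is 18.
Elements after it: 10, 50, 1, 4, 20, 27
Those smaller than 18: 10, 1, 4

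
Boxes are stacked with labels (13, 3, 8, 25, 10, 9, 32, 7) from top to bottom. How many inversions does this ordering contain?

13

Sweep left to right; for each value list the smaller values that follow it:
13 → 3, 8, 10, 9, 7 → 5
3 → none → 0
8 → 7 → 1
25 → 10, 9, 7 → 3
10 → 9, 7 → 2
9 → 7 → 1
32 → 7 → 1
7 → none → 0
Sum: 5 + 0 + 1 + 3 + 2 + 1 + 1 + 0 = 13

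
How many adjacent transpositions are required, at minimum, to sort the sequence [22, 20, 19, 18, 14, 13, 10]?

Each adjacent swap fixes exactly one inversion, so the minimum swap count equals the number of inversions.
Count inversions — for each element, later elements that are smaller:
22: 20, 19, 18, 14, 13, 10 → 6
20: 19, 18, 14, 13, 10 → 5
19: 18, 14, 13, 10 → 4
18: 14, 13, 10 → 3
14: 13, 10 → 2
13: 10 → 1
10: none → 0
Total inversions: 6 + 5 + 4 + 3 + 2 + 1 + 0 = 21

21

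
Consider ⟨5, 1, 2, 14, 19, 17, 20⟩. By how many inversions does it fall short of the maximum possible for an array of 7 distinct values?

18 inversions short

Maximum inversions for 7 distinct elements is C(7, 2) = 7·6/2 = 21.
Current inversions — for each element, count later smaller elements:
5: 2
1: 0
2: 0
14: 0
19: 1
17: 0
20: 0
Current total: 2 + 0 + 0 + 0 + 1 + 0 + 0 = 3
Shortfall: 21 − 3 = 18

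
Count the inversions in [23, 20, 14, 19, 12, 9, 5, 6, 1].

For each element, count later entries that are smaller:
23 → 20, 14, 19, 12, 9, 5, 6, 1 → 8
20 → 14, 19, 12, 9, 5, 6, 1 → 7
14 → 12, 9, 5, 6, 1 → 5
19 → 12, 9, 5, 6, 1 → 5
12 → 9, 5, 6, 1 → 4
9 → 5, 6, 1 → 3
5 → 1 → 1
6 → 1 → 1
1 → none → 0
Sum: 8 + 7 + 5 + 5 + 4 + 3 + 1 + 1 + 0 = 34

34 out-of-order pairs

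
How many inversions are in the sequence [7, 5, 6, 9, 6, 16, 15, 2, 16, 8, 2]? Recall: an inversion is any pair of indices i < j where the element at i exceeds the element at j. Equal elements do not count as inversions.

25

Count, for each position, how many later elements it exceeds:
7: 5
5: 2
6: 2
9: 4
6: 2
16: 4
15: 3
2: 0
16: 2
8: 1
2: 0
Sum: 5 + 2 + 2 + 4 + 2 + 4 + 3 + 0 + 2 + 1 + 0 = 25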